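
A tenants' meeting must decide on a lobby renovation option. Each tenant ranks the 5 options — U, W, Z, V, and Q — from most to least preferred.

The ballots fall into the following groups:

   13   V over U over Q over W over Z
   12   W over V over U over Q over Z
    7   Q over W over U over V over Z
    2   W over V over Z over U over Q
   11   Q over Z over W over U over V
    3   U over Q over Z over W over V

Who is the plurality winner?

First-place vote totals:
  U: 3
  W: 14
  Z: 0
  V: 13
  Q: 18
Q has the most first-place votes.

Q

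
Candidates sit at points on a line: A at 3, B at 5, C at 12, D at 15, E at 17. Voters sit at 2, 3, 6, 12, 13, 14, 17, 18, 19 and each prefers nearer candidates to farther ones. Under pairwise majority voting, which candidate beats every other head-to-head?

C

With single-peaked preferences on a line, the Condorcet winner is the candidate closest to the median voter.
The median voter (position 13) is closest to C at 12.
Check: C vs D — voters closer to C: 5 of 9.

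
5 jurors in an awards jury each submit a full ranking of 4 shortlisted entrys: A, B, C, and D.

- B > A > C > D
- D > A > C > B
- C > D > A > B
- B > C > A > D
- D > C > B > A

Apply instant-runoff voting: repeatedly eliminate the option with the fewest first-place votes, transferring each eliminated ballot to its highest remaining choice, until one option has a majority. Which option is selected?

Round 1: B 2, D 2, C 1, A 0. A has the fewest and is eliminated.
Round 2: B 2, D 2, C 1. C has the fewest and is eliminated.
Round 3: D 3, B 2. D has a majority.

D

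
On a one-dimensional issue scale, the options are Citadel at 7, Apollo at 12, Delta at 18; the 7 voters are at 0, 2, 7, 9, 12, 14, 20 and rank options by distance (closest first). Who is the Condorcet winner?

With single-peaked preferences on a line, the Condorcet winner is the candidate closest to the median voter.
The median voter (position 9) is closest to Citadel at 7.
Check: Citadel vs Delta — voters closer to Citadel: 5 of 7.

Citadel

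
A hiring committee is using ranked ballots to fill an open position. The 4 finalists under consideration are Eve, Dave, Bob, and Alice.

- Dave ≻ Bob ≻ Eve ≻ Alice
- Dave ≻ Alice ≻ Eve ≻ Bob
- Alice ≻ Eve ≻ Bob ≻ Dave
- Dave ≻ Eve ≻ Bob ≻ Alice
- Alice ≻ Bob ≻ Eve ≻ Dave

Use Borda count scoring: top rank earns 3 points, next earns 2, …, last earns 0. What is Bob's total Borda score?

6

Borda scores:
  Eve: 1 + 1 + 2 + 2 + 1 = 7
  Dave: 3 + 3 + 0 + 3 + 0 = 9
  Bob: 2 + 0 + 1 + 1 + 2 = 6
  Alice: 0 + 2 + 3 + 0 + 3 = 8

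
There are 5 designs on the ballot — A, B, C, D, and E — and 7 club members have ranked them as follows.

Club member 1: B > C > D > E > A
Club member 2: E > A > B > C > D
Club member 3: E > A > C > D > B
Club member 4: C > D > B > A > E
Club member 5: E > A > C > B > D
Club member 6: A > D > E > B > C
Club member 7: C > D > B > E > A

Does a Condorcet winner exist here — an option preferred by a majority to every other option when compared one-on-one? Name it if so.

Head-to-head results (7 voters total):
A vs B: A wins 4–3.
A vs C: A wins 4–3.
A vs D: A wins 4–3.
A vs E: E wins 5–2.
B vs C: C wins 4–3.
B vs D: D wins 4–3.
B vs E: E wins 4–3.
C vs D: C wins 6–1.
C vs E: E wins 4–3.
D vs E: D wins 4–3.
No candidate beats all others: A beats D beats E beats A, a majority cycle.

None — there is no Condorcet winner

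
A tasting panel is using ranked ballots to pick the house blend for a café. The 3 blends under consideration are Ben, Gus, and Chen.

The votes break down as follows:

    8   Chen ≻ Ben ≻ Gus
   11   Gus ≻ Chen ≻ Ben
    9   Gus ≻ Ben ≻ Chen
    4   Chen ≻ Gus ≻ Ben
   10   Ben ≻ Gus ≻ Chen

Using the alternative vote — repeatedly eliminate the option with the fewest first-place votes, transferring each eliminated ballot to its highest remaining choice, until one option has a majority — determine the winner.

Round 1: Gus 20, Chen 12, Ben 10. Ben has the fewest and is eliminated.
Round 2: Gus 30, Chen 12. Gus has a majority.

Gus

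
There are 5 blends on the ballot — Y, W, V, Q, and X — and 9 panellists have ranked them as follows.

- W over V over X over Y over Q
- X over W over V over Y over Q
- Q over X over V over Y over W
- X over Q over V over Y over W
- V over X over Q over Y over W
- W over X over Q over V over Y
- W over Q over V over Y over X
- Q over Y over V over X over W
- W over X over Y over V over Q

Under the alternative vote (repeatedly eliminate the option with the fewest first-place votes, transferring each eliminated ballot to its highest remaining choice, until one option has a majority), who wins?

X

Round 1: W 4, Q 2, X 2, V 1, Y 0. Y has the fewest and is eliminated.
Round 2: W 4, Q 2, X 2, V 1. V has the fewest and is eliminated.
Round 3: W 4, X 3, Q 2. Q has the fewest and is eliminated.
Round 4: X 5, W 4. X has a majority.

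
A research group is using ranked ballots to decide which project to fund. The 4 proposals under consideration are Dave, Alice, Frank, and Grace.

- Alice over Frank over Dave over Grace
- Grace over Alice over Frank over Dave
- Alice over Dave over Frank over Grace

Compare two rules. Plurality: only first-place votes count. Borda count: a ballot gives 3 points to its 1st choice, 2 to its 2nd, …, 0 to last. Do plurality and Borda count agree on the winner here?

Yes

Plurality first-place counts: Dave 0, Alice 2, Frank 0, Grace 1 → Alice.
Borda totals: Dave 3, Alice 8, Frank 4, Grace 3 → Alice.
The two rules agree on Alice.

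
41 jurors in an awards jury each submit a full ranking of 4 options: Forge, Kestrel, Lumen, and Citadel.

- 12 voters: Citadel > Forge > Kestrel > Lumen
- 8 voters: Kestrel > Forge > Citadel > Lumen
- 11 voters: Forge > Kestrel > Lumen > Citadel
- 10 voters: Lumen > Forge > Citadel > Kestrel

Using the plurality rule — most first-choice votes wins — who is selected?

Citadel

First-place vote totals:
  Forge: 11
  Kestrel: 8
  Lumen: 10
  Citadel: 12
Citadel has the most first-place votes.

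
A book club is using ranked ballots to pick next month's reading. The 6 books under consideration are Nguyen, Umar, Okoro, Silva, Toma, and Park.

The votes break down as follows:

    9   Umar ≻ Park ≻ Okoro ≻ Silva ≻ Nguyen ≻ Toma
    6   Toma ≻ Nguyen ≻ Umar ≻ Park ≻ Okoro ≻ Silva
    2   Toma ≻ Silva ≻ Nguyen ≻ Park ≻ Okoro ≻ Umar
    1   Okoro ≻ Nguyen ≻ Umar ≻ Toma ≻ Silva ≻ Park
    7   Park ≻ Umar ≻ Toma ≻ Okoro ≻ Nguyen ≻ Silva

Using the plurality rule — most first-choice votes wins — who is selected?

Umar

First-place vote totals:
  Nguyen: 0
  Umar: 9
  Okoro: 1
  Silva: 0
  Toma: 8
  Park: 7
Umar has the most first-place votes.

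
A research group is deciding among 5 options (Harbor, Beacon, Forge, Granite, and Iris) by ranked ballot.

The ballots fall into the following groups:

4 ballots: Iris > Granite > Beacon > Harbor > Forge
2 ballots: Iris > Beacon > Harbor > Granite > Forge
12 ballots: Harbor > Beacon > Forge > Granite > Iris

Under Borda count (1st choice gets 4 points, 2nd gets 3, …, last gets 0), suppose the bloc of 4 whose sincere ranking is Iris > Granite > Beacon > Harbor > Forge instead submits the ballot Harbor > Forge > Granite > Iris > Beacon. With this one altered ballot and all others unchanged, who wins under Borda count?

Borda totals with the altered ballot: Harbor 68, Beacon 42, Forge 36, Granite 22, Iris 12.
The winner is unchanged: still Harbor.

Harbor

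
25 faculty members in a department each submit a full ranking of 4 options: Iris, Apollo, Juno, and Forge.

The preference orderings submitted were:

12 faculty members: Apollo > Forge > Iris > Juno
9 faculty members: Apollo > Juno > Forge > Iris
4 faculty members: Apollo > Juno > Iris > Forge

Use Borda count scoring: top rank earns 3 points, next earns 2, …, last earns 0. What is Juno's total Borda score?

Borda scores:
  Iris: 12·1 + 9·0 + 4·1 = 16
  Apollo: 12·3 + 9·3 + 4·3 = 75
  Juno: 12·0 + 9·2 + 4·2 = 26
  Forge: 12·2 + 9·1 + 4·0 = 33

26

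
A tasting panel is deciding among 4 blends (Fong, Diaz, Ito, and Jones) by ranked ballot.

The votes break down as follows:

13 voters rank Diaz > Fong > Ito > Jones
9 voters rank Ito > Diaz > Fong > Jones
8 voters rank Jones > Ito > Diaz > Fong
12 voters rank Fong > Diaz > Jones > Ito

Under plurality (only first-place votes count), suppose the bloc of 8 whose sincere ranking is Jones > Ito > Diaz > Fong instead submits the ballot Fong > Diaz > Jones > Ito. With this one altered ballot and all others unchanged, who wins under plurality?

Fong

First-place totals with the altered ballot: Fong 20, Diaz 13, Ito 9, Jones 0.
The switch changes the winner from Diaz to Fong.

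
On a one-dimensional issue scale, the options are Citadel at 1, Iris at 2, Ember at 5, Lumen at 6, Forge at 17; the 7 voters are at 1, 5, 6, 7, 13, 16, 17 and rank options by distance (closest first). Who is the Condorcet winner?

Lumen

With single-peaked preferences on a line, the Condorcet winner is the candidate closest to the median voter.
The median voter (position 7) is closest to Lumen at 6.
Check: Lumen vs Citadel — voters closer to Lumen: 6 of 7.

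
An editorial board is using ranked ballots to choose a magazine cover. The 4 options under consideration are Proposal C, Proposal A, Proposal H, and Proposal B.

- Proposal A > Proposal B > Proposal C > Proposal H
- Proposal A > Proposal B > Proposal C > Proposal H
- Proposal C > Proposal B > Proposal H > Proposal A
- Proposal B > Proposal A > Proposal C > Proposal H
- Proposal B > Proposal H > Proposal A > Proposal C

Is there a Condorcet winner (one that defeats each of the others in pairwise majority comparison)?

Yes

Head-to-head results (5 voters total):
Proposal C vs Proposal A: Proposal A wins 4–1.
Proposal C vs Proposal H: Proposal C wins 4–1.
Proposal C vs Proposal B: Proposal B wins 4–1.
Proposal A vs Proposal H: Proposal A wins 3–2.
Proposal A vs Proposal B: Proposal B wins 3–2.
Proposal H vs Proposal B: Proposal B wins 5–0.
Proposal B beats each rival — Proposal C (4–1), Proposal A (3–2), Proposal H (5–0) — so Proposal B is the Condorcet winner.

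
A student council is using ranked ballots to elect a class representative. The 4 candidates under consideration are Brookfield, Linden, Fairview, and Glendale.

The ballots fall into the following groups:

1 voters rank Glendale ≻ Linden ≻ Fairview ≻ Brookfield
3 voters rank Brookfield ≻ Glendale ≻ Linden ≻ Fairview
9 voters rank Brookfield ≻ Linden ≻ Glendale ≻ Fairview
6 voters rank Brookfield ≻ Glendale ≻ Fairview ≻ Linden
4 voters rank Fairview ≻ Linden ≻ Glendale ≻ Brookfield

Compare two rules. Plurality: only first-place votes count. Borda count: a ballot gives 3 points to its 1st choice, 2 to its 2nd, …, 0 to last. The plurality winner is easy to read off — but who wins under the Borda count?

Brookfield

Plurality first-place counts: Brookfield 18, Linden 0, Fairview 4, Glendale 1 → Brookfield.
Borda totals: Brookfield 54, Linden 31, Fairview 19, Glendale 34 → Brookfield.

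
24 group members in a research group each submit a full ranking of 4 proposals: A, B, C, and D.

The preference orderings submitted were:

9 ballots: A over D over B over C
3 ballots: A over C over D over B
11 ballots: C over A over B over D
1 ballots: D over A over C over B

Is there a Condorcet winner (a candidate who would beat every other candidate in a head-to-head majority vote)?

Head-to-head results (24 voters total):
A vs B: A wins 24–0.
A vs C: A wins 13–11.
A vs D: A wins 23–1.
B vs C: C wins 15–9.
B vs D: D wins 13–11.
C vs D: C wins 14–10.
A beats each rival — B (24–0), C (13–11), D (23–1) — so A is the Condorcet winner.

Yes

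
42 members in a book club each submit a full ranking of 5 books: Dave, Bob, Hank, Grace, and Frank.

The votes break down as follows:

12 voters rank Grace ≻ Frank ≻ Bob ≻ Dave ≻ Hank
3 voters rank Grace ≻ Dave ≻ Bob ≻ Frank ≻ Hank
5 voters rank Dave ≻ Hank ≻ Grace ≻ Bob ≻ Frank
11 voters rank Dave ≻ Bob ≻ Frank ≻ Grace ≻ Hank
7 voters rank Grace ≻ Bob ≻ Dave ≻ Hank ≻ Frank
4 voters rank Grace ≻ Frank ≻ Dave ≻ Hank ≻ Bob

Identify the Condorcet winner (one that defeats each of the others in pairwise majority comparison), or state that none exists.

Grace

Head-to-head results (42 voters total):
Dave vs Bob: Dave wins 23–19.
Dave vs Hank: Dave wins 42–0.
Dave vs Grace: Grace wins 26–16.
Dave vs Frank: Dave wins 26–16.
Bob vs Hank: Bob wins 33–9.
Bob vs Grace: Grace wins 31–11.
Bob vs Frank: Bob wins 26–16.
Hank vs Grace: Grace wins 37–5.
Hank vs Frank: Frank wins 30–12.
Grace vs Frank: Grace wins 31–11.
Grace beats each rival — Dave (26–16), Bob (31–11), Hank (37–5), Frank (31–11) — so Grace is the Condorcet winner.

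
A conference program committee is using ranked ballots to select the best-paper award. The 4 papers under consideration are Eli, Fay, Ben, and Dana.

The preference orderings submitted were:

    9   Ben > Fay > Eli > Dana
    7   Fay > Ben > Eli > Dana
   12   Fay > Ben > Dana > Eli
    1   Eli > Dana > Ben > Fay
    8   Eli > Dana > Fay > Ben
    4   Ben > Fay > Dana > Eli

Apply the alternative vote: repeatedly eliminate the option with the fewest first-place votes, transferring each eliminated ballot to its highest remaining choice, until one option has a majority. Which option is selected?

Fay

Round 1: Fay 19, Ben 13, Eli 9, Dana 0. Dana has the fewest and is eliminated.
Round 2: Fay 19, Ben 13, Eli 9. Eli has the fewest and is eliminated.
Round 3: Fay 27, Ben 14. Fay has a majority.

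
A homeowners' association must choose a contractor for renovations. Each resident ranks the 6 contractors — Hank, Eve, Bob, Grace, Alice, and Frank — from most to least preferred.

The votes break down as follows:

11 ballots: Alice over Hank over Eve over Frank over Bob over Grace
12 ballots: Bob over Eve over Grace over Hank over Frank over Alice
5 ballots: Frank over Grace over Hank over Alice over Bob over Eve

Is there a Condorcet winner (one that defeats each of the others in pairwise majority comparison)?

Head-to-head results (28 voters total):
Hank vs Eve: Hank wins 16–12.
Hank vs Bob: Hank wins 16–12.
Hank vs Grace: Grace wins 17–11.
Hank vs Alice: Hank wins 17–11.
Hank vs Frank: Hank wins 23–5.
Eve vs Bob: Bob wins 17–11.
Eve vs Grace: Eve wins 23–5.
Eve vs Alice: Alice wins 16–12.
Eve vs Frank: Eve wins 23–5.
Bob vs Grace: Bob wins 23–5.
Bob vs Alice: Alice wins 16–12.
Bob vs Frank: Frank wins 16–12.
Grace vs Alice: Grace wins 17–11.
Grace vs Frank: Frank wins 16–12.
Alice vs Frank: Frank wins 17–11.
No candidate beats all others: Hank beats Eve beats Grace beats Hank, a majority cycle.

No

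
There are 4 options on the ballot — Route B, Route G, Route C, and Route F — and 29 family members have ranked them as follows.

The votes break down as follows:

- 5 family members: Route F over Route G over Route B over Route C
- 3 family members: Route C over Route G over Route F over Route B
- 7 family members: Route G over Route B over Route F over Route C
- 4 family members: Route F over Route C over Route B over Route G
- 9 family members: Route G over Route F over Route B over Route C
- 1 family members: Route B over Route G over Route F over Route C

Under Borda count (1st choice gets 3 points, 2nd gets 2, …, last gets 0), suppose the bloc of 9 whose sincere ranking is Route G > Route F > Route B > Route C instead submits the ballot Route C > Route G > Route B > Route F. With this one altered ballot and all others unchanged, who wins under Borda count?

Route G

Borda totals with the altered ballot: Route B 35, Route G 57, Route C 44, Route F 38.
The winner is unchanged: still Route G.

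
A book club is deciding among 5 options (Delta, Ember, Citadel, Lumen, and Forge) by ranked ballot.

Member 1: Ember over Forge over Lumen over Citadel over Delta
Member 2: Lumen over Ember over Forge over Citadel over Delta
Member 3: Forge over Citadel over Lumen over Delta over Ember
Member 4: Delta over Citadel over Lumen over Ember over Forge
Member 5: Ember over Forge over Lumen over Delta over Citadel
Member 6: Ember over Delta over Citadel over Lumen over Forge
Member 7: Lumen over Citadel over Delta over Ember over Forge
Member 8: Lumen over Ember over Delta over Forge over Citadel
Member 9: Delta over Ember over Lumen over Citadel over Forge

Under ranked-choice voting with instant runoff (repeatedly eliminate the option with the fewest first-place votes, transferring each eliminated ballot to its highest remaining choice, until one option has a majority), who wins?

Lumen

Round 1: Ember 3, Lumen 3, Delta 2, Forge 1, Citadel 0. Citadel has the fewest and is eliminated.
Round 2: Ember 3, Lumen 3, Delta 2, Forge 1. Forge has the fewest and is eliminated.
Round 3: Lumen 4, Ember 3, Delta 2. Delta has the fewest and is eliminated.
Round 4: Lumen 5, Ember 4. Lumen has a majority.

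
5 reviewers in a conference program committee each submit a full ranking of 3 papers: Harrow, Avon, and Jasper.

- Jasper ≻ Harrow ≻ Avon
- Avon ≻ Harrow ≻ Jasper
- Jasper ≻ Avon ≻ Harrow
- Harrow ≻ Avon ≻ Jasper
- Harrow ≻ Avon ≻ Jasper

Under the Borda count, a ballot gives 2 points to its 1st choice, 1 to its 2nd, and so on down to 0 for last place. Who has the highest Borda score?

Harrow

Borda scores:
  Harrow: 1 + 1 + 0 + 2 + 2 = 6
  Avon: 0 + 2 + 1 + 1 + 1 = 5
  Jasper: 2 + 0 + 2 + 0 + 0 = 4
Harrow has the highest total.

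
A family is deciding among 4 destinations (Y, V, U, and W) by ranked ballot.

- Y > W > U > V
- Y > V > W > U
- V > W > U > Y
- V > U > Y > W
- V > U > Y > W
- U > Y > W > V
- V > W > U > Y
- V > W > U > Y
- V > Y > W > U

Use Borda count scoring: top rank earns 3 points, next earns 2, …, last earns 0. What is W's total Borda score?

11

Borda scores:
  Y: 3 + 3 + 0 + 1 + 1 + 2 + 0 + 0 + 2 = 12
  V: 0 + 2 + 3 + 3 + 3 + 0 + 3 + 3 + 3 = 20
  U: 1 + 0 + 1 + 2 + 2 + 3 + 1 + 1 + 0 = 11
  W: 2 + 1 + 2 + 0 + 0 + 1 + 2 + 2 + 1 = 11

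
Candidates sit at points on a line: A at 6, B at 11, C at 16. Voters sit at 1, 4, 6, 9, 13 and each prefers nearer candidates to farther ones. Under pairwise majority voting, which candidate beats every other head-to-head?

With single-peaked preferences on a line, the Condorcet winner is the candidate closest to the median voter.
The median voter (position 6) is closest to A at 6.
Check: A vs B — voters closer to A: 3 of 5.

A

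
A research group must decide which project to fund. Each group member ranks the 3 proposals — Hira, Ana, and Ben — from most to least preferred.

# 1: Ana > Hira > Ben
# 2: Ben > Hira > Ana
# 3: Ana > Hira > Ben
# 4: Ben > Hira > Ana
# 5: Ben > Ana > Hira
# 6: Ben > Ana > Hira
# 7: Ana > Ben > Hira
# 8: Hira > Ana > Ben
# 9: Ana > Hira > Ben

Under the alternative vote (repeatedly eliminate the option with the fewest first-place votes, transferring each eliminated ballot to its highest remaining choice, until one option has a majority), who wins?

Ana

Round 1: Ana 4, Ben 4, Hira 1. Hira has the fewest and is eliminated.
Round 2: Ana 5, Ben 4. Ana has a majority.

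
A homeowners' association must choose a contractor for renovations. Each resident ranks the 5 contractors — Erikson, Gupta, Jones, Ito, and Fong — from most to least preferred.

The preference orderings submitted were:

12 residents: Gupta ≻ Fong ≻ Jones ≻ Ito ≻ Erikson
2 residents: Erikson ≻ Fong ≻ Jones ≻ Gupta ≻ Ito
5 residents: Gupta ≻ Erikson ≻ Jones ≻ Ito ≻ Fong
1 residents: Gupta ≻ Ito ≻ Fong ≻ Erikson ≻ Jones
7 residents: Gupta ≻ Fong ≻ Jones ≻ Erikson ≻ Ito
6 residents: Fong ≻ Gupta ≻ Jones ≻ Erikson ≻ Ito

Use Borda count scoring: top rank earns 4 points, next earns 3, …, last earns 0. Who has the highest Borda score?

Gupta

Borda scores:
  Erikson: 12·0 + 2·4 + 5·3 + 1 + 7·1 + 6·1 = 37
  Gupta: 12·4 + 2·1 + 5·4 + 4 + 7·4 + 6·3 = 120
  Jones: 12·2 + 2·2 + 5·2 + 0 + 7·2 + 6·2 = 64
  Ito: 12·1 + 2·0 + 5·1 + 3 + 7·0 + 6·0 = 20
  Fong: 12·3 + 2·3 + 5·0 + 2 + 7·3 + 6·4 = 89
Gupta has the highest total.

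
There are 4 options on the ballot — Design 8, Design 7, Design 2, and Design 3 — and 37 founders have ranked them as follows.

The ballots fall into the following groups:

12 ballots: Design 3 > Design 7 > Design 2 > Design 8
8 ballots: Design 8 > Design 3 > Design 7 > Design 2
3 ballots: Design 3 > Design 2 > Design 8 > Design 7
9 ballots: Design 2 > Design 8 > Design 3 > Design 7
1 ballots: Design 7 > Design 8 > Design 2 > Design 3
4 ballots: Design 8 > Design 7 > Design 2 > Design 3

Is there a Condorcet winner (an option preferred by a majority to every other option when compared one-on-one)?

Head-to-head results (37 voters total):
Design 8 vs Design 7: Design 8 wins 24–13.
Design 8 vs Design 2: Design 2 wins 24–13.
Design 8 vs Design 3: Design 8 wins 22–15.
Design 7 vs Design 2: Design 7 wins 25–12.
Design 7 vs Design 3: Design 3 wins 32–5.
Design 2 vs Design 3: Design 3 wins 23–14.
No candidate beats all others: Design 8 beats Design 7 beats Design 2 beats Design 8, a majority cycle.

No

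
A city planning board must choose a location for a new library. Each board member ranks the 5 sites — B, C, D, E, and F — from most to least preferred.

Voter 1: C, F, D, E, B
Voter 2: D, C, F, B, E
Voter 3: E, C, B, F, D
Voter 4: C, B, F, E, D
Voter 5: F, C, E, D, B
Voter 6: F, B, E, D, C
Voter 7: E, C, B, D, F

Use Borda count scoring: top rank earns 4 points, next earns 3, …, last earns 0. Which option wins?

C

Borda scores:
  B: 0 + 1 + 2 + 3 + 0 + 3 + 2 = 11
  C: 4 + 3 + 3 + 4 + 3 + 0 + 3 = 20
  D: 2 + 4 + 0 + 0 + 1 + 1 + 1 = 9
  E: 1 + 0 + 4 + 1 + 2 + 2 + 4 = 14
  F: 3 + 2 + 1 + 2 + 4 + 4 + 0 = 16
C has the highest total.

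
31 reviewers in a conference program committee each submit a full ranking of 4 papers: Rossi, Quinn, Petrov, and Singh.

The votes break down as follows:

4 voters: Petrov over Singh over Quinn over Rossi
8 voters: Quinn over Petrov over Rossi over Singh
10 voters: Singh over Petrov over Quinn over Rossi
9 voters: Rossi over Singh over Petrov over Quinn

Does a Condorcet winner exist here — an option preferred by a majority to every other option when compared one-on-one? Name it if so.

No Condorcet winner

Head-to-head results (31 voters total):
Rossi vs Quinn: Quinn wins 22–9.
Rossi vs Petrov: Petrov wins 22–9.
Rossi vs Singh: Rossi wins 17–14.
Quinn vs Petrov: Petrov wins 23–8.
Quinn vs Singh: Singh wins 23–8.
Petrov vs Singh: Singh wins 19–12.
No candidate beats all others: Rossi beats Singh beats Quinn beats Rossi, a majority cycle.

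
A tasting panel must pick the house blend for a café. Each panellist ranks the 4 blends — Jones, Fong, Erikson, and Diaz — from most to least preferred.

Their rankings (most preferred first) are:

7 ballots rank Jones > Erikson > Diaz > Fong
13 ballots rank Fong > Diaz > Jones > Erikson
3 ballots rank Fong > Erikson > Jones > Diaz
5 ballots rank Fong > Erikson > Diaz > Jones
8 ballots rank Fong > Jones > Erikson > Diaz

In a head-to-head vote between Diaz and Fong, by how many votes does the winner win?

22

Ballots ranking Diaz above Fong: 7.
Ballots ranking Fong above Diaz: 13+3+5+8 = 29.
Fong wins 29–7, a margin of 22.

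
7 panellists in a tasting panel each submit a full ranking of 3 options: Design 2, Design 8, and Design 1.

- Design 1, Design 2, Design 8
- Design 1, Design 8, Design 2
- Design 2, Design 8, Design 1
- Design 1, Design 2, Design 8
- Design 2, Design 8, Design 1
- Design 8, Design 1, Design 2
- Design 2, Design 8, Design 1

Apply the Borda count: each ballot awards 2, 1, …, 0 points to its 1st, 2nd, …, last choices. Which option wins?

Borda scores:
  Design 2: 1 + 0 + 2 + 1 + 2 + 0 + 2 = 8
  Design 8: 0 + 1 + 1 + 0 + 1 + 2 + 1 = 6
  Design 1: 2 + 2 + 0 + 2 + 0 + 1 + 0 = 7
Design 2 has the highest total.

Design 2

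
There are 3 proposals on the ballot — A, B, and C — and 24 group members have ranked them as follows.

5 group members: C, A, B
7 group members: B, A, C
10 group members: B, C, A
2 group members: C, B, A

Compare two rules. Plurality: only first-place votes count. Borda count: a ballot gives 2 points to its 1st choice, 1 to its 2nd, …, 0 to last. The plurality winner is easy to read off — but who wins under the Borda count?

Plurality first-place counts: A 0, B 17, C 7 → B.
Borda totals: A 12, B 36, C 24 → B.

B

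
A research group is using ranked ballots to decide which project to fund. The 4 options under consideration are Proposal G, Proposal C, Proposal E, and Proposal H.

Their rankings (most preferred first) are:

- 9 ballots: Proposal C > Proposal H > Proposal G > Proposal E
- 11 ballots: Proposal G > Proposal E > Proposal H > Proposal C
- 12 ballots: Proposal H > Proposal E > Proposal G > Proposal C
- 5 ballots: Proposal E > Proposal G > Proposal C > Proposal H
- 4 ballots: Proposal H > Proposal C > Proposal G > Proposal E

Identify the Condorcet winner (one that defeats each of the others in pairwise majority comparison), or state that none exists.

Head-to-head results (41 voters total):
Proposal G vs Proposal C: Proposal G wins 28–13.
Proposal G vs Proposal E: Proposal G wins 24–17.
Proposal G vs Proposal H: Proposal H wins 25–16.
Proposal C vs Proposal E: Proposal E wins 28–13.
Proposal C vs Proposal H: Proposal H wins 27–14.
Proposal E vs Proposal H: Proposal H wins 25–16.
Proposal H beats each rival — Proposal G (25–16), Proposal C (27–14), Proposal E (25–16) — so Proposal H is the Condorcet winner.

Proposal H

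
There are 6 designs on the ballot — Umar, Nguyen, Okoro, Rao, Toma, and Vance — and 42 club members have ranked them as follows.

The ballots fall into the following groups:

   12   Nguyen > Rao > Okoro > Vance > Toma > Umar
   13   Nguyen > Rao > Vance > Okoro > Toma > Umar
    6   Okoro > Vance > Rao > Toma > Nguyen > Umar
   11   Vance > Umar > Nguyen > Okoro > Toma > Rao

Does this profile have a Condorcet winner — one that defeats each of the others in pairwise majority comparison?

Head-to-head results (42 voters total):
Umar vs Nguyen: Nguyen wins 31–11.
Umar vs Okoro: Okoro wins 31–11.
Umar vs Rao: Rao wins 31–11.
Umar vs Toma: Toma wins 31–11.
Umar vs Vance: Vance wins 42–0.
Nguyen vs Okoro: Nguyen wins 36–6.
Nguyen vs Rao: Nguyen wins 36–6.
Nguyen vs Toma: Nguyen wins 36–6.
Nguyen vs Vance: Nguyen wins 25–17.
Okoro vs Rao: Rao wins 25–17.
Okoro vs Toma: Okoro wins 42–0.
Okoro vs Vance: Vance wins 24–18.
Rao vs Toma: Rao wins 31–11.
Rao vs Vance: Rao wins 25–17.
Toma vs Vance: Vance wins 42–0.
Nguyen beats each rival — Umar (31–11), Okoro (36–6), Rao (36–6), Toma (36–6), Vance (25–17) — so Nguyen is the Condorcet winner.

Yes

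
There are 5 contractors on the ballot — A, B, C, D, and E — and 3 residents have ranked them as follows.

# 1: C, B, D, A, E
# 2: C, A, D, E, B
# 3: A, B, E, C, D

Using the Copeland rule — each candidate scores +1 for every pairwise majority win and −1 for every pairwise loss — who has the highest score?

C

Pairwise results:
  A vs B: A wins 2–1.
  A vs C: C wins 2–1.
  A vs D: A wins 2–1.
  A vs E: A wins 3–0.
  B vs C: C wins 2–1.
  B vs D: B wins 2–1.
  B vs E: B wins 2–1.
  C vs D: C wins 3–0.
  C vs E: C wins 2–1.
  D vs E: D wins 2–1.
Copeland scores (wins − losses):
  A: 3 − 1 = 2
  B: 2 − 2 = 0
  C: 4 − 0 = 4
  D: 1 − 3 = -2
  E: 0 − 4 = -4
C has the best Copeland score.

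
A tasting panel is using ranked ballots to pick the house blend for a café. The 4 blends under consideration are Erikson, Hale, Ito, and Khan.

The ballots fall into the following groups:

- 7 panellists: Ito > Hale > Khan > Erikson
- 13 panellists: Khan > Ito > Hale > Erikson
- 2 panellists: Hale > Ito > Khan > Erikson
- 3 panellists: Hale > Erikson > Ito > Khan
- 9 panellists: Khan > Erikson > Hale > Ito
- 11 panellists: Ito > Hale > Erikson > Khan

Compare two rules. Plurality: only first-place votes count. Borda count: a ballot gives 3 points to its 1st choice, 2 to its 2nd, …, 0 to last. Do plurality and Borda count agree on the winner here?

No

Plurality first-place counts: Erikson 0, Hale 5, Ito 18, Khan 22 → Khan.
Borda totals: Erikson 35, Hale 73, Ito 87, Khan 75 → Ito.
The two rules disagree: plurality picks Khan, Borda picks Ito.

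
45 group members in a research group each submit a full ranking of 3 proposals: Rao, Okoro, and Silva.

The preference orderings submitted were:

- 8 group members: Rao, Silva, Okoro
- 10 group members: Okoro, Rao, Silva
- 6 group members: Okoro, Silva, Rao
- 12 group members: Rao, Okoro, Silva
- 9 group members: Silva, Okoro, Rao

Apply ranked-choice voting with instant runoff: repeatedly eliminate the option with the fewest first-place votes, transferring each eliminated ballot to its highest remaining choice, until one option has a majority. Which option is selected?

Round 1: Rao 20, Okoro 16, Silva 9. Silva has the fewest and is eliminated.
Round 2: Okoro 25, Rao 20. Okoro has a majority.

Okoro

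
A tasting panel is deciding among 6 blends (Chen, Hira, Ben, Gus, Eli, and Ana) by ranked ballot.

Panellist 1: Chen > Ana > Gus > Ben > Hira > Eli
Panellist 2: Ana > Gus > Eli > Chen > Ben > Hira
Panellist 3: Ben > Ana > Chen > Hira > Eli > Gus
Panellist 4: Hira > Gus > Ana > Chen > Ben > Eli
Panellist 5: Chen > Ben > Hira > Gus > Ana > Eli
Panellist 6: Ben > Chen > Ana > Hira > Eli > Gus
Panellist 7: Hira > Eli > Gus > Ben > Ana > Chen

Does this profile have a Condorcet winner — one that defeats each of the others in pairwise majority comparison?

Head-to-head results (7 voters total):
Chen vs Hira: Chen wins 5–2.
Chen vs Ben: Chen wins 4–3.
Chen vs Gus: Chen wins 4–3.
Chen vs Eli: Chen wins 5–2.
Chen vs Ana: Ana wins 4–3.
Hira vs Ben: Ben wins 5–2.
Hira vs Gus: Hira wins 5–2.
Hira vs Eli: Hira wins 6–1.
Hira vs Ana: Ana wins 4–3.
Ben vs Gus: Gus wins 4–3.
Ben vs Eli: Ben wins 5–2.
Ben vs Ana: Ben wins 4–3.
Gus vs Eli: Gus wins 4–3.
Gus vs Ana: Ana wins 4–3.
Eli vs Ana: Ana wins 6–1.
No candidate beats all others: Chen beats Ben beats Ana beats Chen, a majority cycle.

No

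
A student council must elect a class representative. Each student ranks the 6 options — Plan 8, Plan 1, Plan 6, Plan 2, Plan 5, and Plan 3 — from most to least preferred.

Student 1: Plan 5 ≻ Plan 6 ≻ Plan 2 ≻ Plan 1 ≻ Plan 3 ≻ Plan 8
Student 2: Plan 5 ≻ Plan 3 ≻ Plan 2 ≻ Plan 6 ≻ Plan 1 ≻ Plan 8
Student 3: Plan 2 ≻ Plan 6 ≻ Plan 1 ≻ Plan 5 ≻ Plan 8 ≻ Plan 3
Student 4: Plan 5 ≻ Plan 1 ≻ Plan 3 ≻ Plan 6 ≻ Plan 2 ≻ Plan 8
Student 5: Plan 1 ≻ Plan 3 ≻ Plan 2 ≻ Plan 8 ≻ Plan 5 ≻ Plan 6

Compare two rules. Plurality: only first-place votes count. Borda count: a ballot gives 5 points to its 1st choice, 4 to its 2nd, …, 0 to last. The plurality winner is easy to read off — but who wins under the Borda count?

Plan 5

Plurality first-place counts: Plan 8 0, Plan 1 1, Plan 6 0, Plan 2 1, Plan 5 3, Plan 3 0 → Plan 5.
Borda totals: Plan 8 3, Plan 1 15, Plan 6 12, Plan 2 15, Plan 5 18, Plan 3 12 → Plan 5.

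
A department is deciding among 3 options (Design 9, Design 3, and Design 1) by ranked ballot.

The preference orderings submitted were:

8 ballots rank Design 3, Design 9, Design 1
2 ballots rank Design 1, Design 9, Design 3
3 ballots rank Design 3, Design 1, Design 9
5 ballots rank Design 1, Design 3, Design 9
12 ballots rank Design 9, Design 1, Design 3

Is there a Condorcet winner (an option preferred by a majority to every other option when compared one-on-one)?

Head-to-head results (30 voters total):
Design 9 vs Design 3: Design 3 wins 16–14.
Design 9 vs Design 1: Design 9 wins 20–10.
Design 3 vs Design 1: Design 1 wins 19–11.
No candidate beats all others: Design 9 beats Design 1 beats Design 3 beats Design 9, a majority cycle.

No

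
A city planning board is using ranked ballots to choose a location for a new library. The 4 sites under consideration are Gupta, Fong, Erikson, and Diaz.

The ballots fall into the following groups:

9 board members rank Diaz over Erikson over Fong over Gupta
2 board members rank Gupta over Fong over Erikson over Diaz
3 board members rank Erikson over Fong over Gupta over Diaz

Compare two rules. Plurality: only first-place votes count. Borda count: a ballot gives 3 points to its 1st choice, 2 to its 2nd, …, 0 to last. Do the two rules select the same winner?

No

Plurality first-place counts: Gupta 2, Fong 0, Erikson 3, Diaz 9 → Diaz.
Borda totals: Gupta 9, Fong 19, Erikson 29, Diaz 27 → Erikson.
The two rules disagree: plurality picks Diaz, Borda picks Erikson.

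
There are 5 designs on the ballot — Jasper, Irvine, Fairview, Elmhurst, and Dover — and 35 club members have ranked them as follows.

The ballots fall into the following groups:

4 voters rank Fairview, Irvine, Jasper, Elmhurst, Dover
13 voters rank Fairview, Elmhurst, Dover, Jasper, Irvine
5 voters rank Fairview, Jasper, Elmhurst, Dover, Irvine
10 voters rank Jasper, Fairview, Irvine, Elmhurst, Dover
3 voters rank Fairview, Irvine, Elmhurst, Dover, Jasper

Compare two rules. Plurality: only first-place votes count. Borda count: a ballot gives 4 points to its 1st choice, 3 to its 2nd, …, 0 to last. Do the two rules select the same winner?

Yes

Plurality first-place counts: Jasper 10, Irvine 0, Fairview 25, Elmhurst 0, Dover 0 → Fairview.
Borda totals: Jasper 76, Irvine 41, Fairview 130, Elmhurst 69, Dover 34 → Fairview.
The two rules agree on Fairview.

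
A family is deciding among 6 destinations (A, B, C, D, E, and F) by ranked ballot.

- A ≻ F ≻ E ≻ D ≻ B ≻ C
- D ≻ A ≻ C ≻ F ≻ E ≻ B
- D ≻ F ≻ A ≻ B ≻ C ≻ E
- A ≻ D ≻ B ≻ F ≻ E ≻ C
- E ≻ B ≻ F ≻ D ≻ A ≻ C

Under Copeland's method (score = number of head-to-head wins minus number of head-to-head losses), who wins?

D

Pairwise results:
  A vs B: A wins 4–1.
  A vs C: A wins 5–0.
  A vs D: D wins 3–2.
  A vs E: A wins 4–1.
  A vs F: A wins 3–2.
  B vs C: B wins 4–1.
  B vs D: D wins 4–1.
  B vs E: E wins 3–2.
  B vs F: F wins 3–2.
  C vs D: D wins 5–0.
  C vs E: E wins 3–2.
  C vs F: F wins 4–1.
  D vs E: D wins 3–2.
  D vs F: D wins 3–2.
  E vs F: F wins 4–1.
Copeland scores (wins − losses):
  A: 4 − 1 = 3
  B: 1 − 4 = -3
  C: 0 − 5 = -5
  D: 5 − 0 = 5
  E: 2 − 3 = -1
  F: 3 − 2 = 1
D has the best Copeland score.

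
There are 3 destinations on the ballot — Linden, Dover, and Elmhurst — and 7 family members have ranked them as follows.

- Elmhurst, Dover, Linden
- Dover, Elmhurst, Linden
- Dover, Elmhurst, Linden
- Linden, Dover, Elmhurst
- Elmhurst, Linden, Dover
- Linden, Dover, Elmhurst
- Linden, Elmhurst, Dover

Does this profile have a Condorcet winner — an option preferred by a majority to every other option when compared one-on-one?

No

Head-to-head results (7 voters total):
Linden vs Dover: Linden wins 4–3.
Linden vs Elmhurst: Elmhurst wins 4–3.
Dover vs Elmhurst: Dover wins 4–3.
No candidate beats all others: Linden beats Dover beats Elmhurst beats Linden, a majority cycle.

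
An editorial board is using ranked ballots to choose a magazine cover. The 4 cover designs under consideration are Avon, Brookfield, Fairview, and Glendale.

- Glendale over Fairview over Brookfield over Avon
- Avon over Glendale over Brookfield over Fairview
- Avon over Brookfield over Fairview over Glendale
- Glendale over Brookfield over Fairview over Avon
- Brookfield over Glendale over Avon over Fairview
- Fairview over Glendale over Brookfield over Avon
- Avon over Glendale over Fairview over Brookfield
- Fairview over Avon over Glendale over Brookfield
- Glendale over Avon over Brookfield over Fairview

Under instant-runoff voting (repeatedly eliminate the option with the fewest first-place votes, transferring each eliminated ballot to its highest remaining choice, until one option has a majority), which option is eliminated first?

Brookfield

Round 1: Avon 3, Glendale 3, Fairview 2, Brookfield 1. Brookfield has the fewest and is eliminated.
Round 2: Glendale 4, Avon 3, Fairview 2. Fairview has the fewest and is eliminated.
Round 3: Glendale 5, Avon 4. Glendale has a majority.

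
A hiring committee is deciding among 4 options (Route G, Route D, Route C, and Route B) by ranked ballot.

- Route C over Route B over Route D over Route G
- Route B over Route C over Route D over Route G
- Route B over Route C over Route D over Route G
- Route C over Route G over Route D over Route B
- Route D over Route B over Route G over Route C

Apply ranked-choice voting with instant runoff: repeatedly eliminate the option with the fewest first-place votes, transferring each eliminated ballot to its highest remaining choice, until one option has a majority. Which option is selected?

Route B

Round 1: Route C 2, Route B 2, Route D 1, Route G 0. Route G has the fewest and is eliminated.
Round 2: Route C 2, Route B 2, Route D 1. Route D has the fewest and is eliminated.
Round 3: Route B 3, Route C 2. Route B has a majority.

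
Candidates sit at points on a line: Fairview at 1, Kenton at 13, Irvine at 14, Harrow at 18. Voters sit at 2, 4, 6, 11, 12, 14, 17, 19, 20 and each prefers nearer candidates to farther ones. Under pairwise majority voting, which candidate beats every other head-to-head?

With single-peaked preferences on a line, the Condorcet winner is the candidate closest to the median voter.
The median voter (position 12) is closest to Kenton at 13.
Check: Kenton vs Fairview — voters closer to Kenton: 6 of 9.

Kenton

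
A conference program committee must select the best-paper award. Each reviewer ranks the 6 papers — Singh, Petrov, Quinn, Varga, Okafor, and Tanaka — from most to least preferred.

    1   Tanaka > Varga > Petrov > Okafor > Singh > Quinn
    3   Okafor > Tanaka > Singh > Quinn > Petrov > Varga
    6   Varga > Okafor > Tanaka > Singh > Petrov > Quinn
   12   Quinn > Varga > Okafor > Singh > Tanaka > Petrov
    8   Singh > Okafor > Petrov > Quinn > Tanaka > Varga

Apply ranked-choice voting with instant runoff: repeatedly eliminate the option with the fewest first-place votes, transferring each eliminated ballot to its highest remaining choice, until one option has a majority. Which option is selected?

Singh

Round 1: Quinn 12, Singh 8, Varga 6, Okafor 3, Tanaka 1, Petrov 0. Petrov has the fewest and is eliminated.
Round 2: Quinn 12, Singh 8, Varga 6, Okafor 3, Tanaka 1. Tanaka has the fewest and is eliminated.
Round 3: Quinn 12, Singh 8, Varga 7, Okafor 3. Okafor has the fewest and is eliminated.
Round 4: Quinn 12, Singh 11, Varga 7. Varga has the fewest and is eliminated.
Round 5: Singh 18, Quinn 12. Singh has a majority.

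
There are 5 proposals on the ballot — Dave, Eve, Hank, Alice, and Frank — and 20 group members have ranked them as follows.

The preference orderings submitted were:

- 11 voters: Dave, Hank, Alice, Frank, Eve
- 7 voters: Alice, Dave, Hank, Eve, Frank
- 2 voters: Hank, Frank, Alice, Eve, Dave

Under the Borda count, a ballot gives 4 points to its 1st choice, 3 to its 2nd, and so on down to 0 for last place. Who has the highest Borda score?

Dave

Borda scores:
  Dave: 11·4 + 7·3 + 2·0 = 65
  Eve: 11·0 + 7·1 + 2·1 = 9
  Hank: 11·3 + 7·2 + 2·4 = 55
  Alice: 11·2 + 7·4 + 2·2 = 54
  Frank: 11·1 + 7·0 + 2·3 = 17
Dave has the highest total.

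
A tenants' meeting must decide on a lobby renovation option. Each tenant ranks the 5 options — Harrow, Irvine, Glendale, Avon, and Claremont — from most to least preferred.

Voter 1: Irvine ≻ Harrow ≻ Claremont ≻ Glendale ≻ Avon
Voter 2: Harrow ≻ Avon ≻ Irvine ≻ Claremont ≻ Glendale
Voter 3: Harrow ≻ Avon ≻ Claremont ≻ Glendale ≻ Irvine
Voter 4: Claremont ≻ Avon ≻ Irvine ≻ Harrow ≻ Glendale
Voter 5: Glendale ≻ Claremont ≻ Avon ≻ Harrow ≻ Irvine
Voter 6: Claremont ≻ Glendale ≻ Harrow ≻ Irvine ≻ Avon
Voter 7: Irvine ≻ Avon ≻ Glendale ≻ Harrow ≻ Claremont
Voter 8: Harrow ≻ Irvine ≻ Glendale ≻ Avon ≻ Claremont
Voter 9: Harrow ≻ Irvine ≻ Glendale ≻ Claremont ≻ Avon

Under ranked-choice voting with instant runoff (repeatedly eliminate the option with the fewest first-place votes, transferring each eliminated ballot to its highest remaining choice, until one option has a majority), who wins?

Harrow

Round 1: Harrow 4, Irvine 2, Claremont 2, Glendale 1, Avon 0. Avon has the fewest and is eliminated.
Round 2: Harrow 4, Irvine 2, Claremont 2, Glendale 1. Glendale has the fewest and is eliminated.
Round 3: Harrow 4, Claremont 3, Irvine 2. Irvine has the fewest and is eliminated.
Round 4: Harrow 6, Claremont 3. Harrow has a majority.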